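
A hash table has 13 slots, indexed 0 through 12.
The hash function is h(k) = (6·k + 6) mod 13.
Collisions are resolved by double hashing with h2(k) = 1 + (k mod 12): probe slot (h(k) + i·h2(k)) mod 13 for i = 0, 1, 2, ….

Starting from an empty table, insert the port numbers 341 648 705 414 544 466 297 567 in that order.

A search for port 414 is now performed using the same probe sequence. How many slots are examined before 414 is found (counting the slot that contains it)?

341: h=11 => slot 11
648: h=7 => slot 7
705: h=11, h2=10, probe 11,8 => slot 8
414: h=7, h2=7, probe 7,1 => slot 1
544: h=7, h2=5, probe 7,12 => slot 12
466: h=7, h2=11, probe 7,5 => slot 5
297: h=7, h2=10, probe 7,4 => slot 4
567: h=2 => slot 2
Table: [—, 414, 567, —, 297, 466, —, 648, 705, —, —, 341, 544]
Lookup 414: h=7, h2=7, probe 7,1 → found at 1.

2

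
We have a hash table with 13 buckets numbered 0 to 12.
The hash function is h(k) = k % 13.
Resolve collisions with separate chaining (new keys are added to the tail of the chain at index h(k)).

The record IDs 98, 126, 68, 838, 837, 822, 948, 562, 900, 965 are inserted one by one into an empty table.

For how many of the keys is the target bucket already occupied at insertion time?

Insert 98: h=7, bucket 7 empty → new chain.
Insert 126: h=9, bucket 9 empty → new chain.
Insert 68: h=3, bucket 3 empty → new chain.
Insert 838: h=6, bucket 6 empty → new chain.
Insert 837: h=5, bucket 5 empty → new chain.
Insert 822: h=3, bucket 3 nonempty → append to chain.
Insert 948: h=12, bucket 12 empty → new chain.
Insert 562: h=3, bucket 3 nonempty → append to chain.
Insert 900: h=3, bucket 3 nonempty → append to chain.
Insert 965: h=3, bucket 3 nonempty → append to chain.
Final buckets:
0: .
1: .
2: .
3: 68 -> 822 -> 562 -> 900 -> 965
4: .
5: 837
6: 838
7: 98
8: .
9: 126
10: .
11: .
12: 948

4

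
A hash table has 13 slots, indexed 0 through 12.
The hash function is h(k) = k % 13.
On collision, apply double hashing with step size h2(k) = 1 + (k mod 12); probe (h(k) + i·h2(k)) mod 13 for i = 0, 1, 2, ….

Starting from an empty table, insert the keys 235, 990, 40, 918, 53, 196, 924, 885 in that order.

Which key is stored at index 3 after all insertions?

Insert 235: h=1, slot 1 empty -> index 1.
Insert 990: h=2, slot 2 empty -> index 2.
Insert 40: h=1, h2=5, slot 1 occupied -> index 6.
Insert 918: h=8, slot 8 empty -> index 8.
Insert 53: h=1, h2=6, slot 1 occupied -> index 7.
Insert 196: h=1, h2=5, slots 1,6 occupied -> index 11.
Insert 924: h=1, h2=1, slots 1,2 occupied -> index 3.
Insert 885: h=1, h2=10, slots 1,11,8 occupied -> index 5.
Table: [-, 235, 990, 924, -, 885, 40, 53, 918, -, -, 196, -]

924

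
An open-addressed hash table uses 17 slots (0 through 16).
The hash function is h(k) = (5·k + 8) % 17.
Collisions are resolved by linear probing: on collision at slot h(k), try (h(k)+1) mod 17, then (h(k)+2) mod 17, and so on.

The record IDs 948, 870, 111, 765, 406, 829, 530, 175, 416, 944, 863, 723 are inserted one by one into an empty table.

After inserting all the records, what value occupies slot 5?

948

Insert 948: h=5, slot 5 empty -> index 5.
Insert 870: h=6, slot 6 empty -> index 6.
Insert 111: h=2, slot 2 empty -> index 2.
Insert 765: h=8, slot 8 empty -> index 8.
Insert 406: h=15, slot 15 empty -> index 15.
Insert 829: h=5, slots 5,6 occupied -> index 7.
Insert 530: h=6, slots 6,7,8 occupied -> index 9.
Insert 175: h=16, slot 16 empty -> index 16.
Insert 416: h=14, slot 14 empty -> index 14.
Insert 944: h=2, slot 2 occupied -> index 3.
Insert 863: h=5, slots 5,6,7,8,9 occupied -> index 10.
Insert 723: h=2, slots 2,3 occupied -> index 4.
Table: [_, _, 111, 944, 723, 948, 870, 829, 765, 530, 863, _, _, _, 416, 406, 175]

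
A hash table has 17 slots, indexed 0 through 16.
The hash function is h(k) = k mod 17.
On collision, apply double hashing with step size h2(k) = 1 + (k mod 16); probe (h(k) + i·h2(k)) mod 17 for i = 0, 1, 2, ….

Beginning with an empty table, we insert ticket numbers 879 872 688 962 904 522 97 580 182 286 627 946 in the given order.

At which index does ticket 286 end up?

Insert 879: h=12, slot 12 empty → index 12.
Insert 872: h=5, slot 5 empty → index 5.
Insert 688: h=8, slot 8 empty → index 8.
Insert 962: h=10, slot 10 empty → index 10.
Insert 904: h=3, slot 3 empty → index 3.
Insert 522: h=12, h2=11, slot 12 occupied → index 6.
Insert 97: h=12, h2=2, slot 12 occupied → index 14.
Insert 580: h=2, slot 2 empty → index 2.
Insert 182: h=12, h2=7, slots 12,2 occupied → index 9.
Insert 286: h=14, h2=15, slots 14,12,10,8,6 occupied → index 4.
Insert 627: h=15, slot 15 empty → index 15.
Insert 946: h=11, slot 11 empty → index 11.
Table: [., ., 580, 904, 286, 872, 522, ., 688, 182, 962, 946, 879, ., 97, 627, .]

4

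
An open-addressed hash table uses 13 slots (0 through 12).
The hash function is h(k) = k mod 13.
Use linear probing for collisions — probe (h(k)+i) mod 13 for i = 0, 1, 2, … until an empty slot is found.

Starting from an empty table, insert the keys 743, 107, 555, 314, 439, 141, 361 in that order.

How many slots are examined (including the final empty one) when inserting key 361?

743: h=2 => slot 2
107: h=3 => slot 3
555: h=9 => slot 9
314: h=2, probe 2,3,4 => slot 4
439: h=10 => slot 10
141: h=11 => slot 11
361: h=10, probe 10,11,12 => slot 12
Table: [—, —, 743, 107, 314, —, —, —, —, 555, 439, 141, 361]

3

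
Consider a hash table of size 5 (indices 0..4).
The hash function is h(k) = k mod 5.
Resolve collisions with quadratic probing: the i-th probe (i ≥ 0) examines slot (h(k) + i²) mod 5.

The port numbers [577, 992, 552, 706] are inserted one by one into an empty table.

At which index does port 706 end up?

Insert 577: h=2, slot 2 empty → index 2.
Insert 992: h=2, slot 2 occupied → index 3.
Insert 552: h=2, slots 2,3 occupied → index 1.
Insert 706: h=1, slots 1,2 occupied → index 0.
Table: [706, 552, 577, 992, ∅]

0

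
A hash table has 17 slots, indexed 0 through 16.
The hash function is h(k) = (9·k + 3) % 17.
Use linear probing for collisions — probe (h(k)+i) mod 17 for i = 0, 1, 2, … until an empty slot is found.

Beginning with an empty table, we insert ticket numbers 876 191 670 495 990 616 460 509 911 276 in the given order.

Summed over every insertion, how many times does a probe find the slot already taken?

876 hashes to 16; slot 16 is free => place at 16.
191 hashes to 5; slot 5 is free => place at 5.
670 hashes to 15; slot 15 is free => place at 15.
495 hashes to 4; slot 4 is free => place at 4.
990 hashes to 5; 5 taken => place at 6.
616 hashes to 5; 5,6 taken => place at 7.
460 hashes to 12; slot 12 is free => place at 12.
509 hashes to 11; slot 11 is free => place at 11.
911 hashes to 8; slot 8 is free => place at 8.
276 hashes to 5; 5,6,7,8 taken => place at 9.
Table: [_, _, _, _, 495, 191, 990, 616, 911, 276, _, 509, 460, _, _, 670, 876]

7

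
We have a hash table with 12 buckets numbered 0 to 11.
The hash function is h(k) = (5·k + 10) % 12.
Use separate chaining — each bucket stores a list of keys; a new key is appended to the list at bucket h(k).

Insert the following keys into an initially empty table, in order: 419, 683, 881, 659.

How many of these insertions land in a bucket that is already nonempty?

2

419 → bucket 5
683 → bucket 5 (collision)
881 → bucket 11
659 → bucket 5 (collision)
Final buckets:
0: ∅
1: ∅
2: ∅
3: ∅
4: ∅
5: 419 -> 683 -> 659
6: ∅
7: ∅
8: ∅
9: ∅
10: ∅
11: 881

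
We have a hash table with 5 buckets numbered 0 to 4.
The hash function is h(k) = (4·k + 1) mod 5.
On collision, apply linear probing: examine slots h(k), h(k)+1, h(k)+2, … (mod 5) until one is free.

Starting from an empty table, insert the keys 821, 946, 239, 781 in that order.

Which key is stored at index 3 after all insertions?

Insert 821: h=0, slot 0 empty => index 0.
Insert 946: h=0, slot 0 occupied => index 1.
Insert 239: h=2, slot 2 empty => index 2.
Insert 781: h=0, slots 0,1,2 occupied => index 3.
Table: [821, 946, 239, 781, —]

781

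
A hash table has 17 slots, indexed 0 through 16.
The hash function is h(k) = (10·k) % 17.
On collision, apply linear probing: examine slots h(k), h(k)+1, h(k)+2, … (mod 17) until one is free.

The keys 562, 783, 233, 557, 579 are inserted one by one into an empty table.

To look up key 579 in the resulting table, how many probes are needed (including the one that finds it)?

4

562: h=10 => slot 10
783: h=10, probe 10,11 => slot 11
233: h=1 => slot 1
557: h=11, probe 11,12 => slot 12
579: h=10, probe 10,11,12,13 => slot 13
Table: [—, 233, —, —, —, —, —, —, —, —, 562, 783, 557, 579, —, —, —]
Lookup 579: h=10, probe 10,11,12,13 → found at 13.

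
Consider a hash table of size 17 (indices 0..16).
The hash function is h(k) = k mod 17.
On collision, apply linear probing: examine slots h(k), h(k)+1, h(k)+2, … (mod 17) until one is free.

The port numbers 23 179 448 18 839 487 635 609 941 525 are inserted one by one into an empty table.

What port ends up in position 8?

23: h=6 → slot 6
179: h=9 → slot 9
448: h=6, probe 6,7 → slot 7
18: h=1 → slot 1
839: h=6, probe 6,7,8 → slot 8
487: h=11 → slot 11
635: h=6, probe 6,7,8,9,10 → slot 10
609: h=14 → slot 14
941: h=6, probe 6,7,8,9,10,11,12 → slot 12
525: h=15 → slot 15
Table: [∅, 18, ∅, ∅, ∅, ∅, 23, 448, 839, 179, 635, 487, 941, ∅, 609, 525, ∅]

839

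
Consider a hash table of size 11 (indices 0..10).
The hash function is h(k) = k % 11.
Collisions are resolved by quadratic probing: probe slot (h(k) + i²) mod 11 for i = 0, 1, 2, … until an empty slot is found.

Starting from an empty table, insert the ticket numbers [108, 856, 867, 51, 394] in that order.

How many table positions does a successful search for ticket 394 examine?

5

Insert 108: h=9, slot 9 empty => index 9.
Insert 856: h=9, slot 9 occupied => index 10.
Insert 867: h=9, slots 9,10 occupied => index 2.
Insert 51: h=7, slot 7 empty => index 7.
Insert 394: h=9, slots 9,10,2,7 occupied => index 3.
Table: [_, _, 867, 394, _, _, _, 51, _, 108, 856]
Lookup 394: h=9, probe 9,10,2,7,3 → found at 3.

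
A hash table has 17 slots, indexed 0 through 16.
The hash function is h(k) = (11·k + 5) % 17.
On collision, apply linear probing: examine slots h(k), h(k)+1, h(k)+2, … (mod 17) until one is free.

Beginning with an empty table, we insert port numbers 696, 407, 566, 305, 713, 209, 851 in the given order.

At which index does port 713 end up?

14

696 hashes to 11; slot 11 is free => place at 11.
407 hashes to 11; 11 taken => place at 12.
566 hashes to 9; slot 9 is free => place at 9.
305 hashes to 11; 11,12 taken => place at 13.
713 hashes to 11; 11,12,13 taken => place at 14.
209 hashes to 9; 9 taken => place at 10.
851 hashes to 16; slot 16 is free => place at 16.
Table: [_, _, _, _, _, _, _, _, _, 566, 209, 696, 407, 305, 713, _, 851]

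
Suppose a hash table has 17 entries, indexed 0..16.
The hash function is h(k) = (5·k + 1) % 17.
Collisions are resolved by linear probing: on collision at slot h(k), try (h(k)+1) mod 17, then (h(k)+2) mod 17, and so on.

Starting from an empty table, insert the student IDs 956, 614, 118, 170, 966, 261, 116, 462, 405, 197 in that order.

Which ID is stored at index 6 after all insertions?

405

956 hashes to 4; slot 4 is free → place at 4.
614 hashes to 11; slot 11 is free → place at 11.
118 hashes to 13; slot 13 is free → place at 13.
170 hashes to 1; slot 1 is free → place at 1.
966 hashes to 3; slot 3 is free → place at 3.
261 hashes to 14; slot 14 is free → place at 14.
116 hashes to 3; 3,4 taken → place at 5.
462 hashes to 16; slot 16 is free → place at 16.
405 hashes to 3; 3,4,5 taken → place at 6.
197 hashes to 0; slot 0 is free → place at 0.
Table: [197, 170, —, 966, 956, 116, 405, —, —, —, —, 614, —, 118, 261, —, 462]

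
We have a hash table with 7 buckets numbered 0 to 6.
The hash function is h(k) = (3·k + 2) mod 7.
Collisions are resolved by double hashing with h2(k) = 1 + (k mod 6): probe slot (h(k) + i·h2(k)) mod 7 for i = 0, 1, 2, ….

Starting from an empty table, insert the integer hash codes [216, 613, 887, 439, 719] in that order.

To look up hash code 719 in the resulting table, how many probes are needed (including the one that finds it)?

216: h=6 → slot 6
613: h=0 → slot 0
887: h=3 → slot 3
439: h=3, h2=2, probe 3,5 → slot 5
719: h=3, h2=6, probe 3,2 → slot 2
Table: [613, —, 719, 887, —, 439, 216]
Lookup 719: h=3, h2=6, probe 3,2 → found at 2.

2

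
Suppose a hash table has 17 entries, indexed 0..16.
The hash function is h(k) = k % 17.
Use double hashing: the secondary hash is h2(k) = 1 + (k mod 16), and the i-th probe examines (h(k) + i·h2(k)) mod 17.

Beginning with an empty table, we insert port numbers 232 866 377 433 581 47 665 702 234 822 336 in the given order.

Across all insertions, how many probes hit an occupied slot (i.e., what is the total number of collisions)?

3

232: h=11 => slot 11
866: h=16 => slot 16
377: h=3 => slot 3
433: h=8 => slot 8
581: h=3, h2=6, probe 3,9 => slot 9
47: h=13 => slot 13
665: h=2 => slot 2
702: h=5 => slot 5
234: h=13, h2=11, probe 13,7 => slot 7
822: h=6 => slot 6
336: h=13, h2=1, probe 13,14 => slot 14
Table: [—, —, 665, 377, —, 702, 822, 234, 433, 581, —, 232, —, 47, 336, —, 866]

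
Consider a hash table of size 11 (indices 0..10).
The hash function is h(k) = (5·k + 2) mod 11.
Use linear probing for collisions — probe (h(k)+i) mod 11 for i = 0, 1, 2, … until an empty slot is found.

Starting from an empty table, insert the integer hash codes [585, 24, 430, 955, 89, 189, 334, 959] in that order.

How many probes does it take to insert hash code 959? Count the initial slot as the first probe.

5

585: h=1 → slot 1
24: h=1, probe 1,2 → slot 2
430: h=7 → slot 7
955: h=3 → slot 3
89: h=7, probe 7,8 → slot 8
189: h=1, probe 1,2,3,4 → slot 4
334: h=0 → slot 0
959: h=1, probe 1,2,3,4,5 → slot 5
Table: [334, 585, 24, 955, 189, 959, ∅, 430, 89, ∅, ∅]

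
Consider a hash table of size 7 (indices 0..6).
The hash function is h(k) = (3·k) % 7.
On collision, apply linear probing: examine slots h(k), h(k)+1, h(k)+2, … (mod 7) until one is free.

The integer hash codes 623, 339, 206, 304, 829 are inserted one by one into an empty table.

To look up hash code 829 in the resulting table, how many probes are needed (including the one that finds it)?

4

623: h=0 => slot 0
339: h=2 => slot 2
206: h=2, probe 2,3 => slot 3
304: h=2, probe 2,3,4 => slot 4
829: h=2, probe 2,3,4,5 => slot 5
Table: [623, ∅, 339, 206, 304, 829, ∅]
Lookup 829: h=2, probe 2,3,4,5 → found at 5.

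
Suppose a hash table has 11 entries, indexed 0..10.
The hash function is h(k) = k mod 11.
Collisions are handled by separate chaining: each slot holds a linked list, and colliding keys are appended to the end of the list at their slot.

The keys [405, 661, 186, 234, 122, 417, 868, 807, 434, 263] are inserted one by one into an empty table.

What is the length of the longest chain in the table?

405 → bucket 9
661 → bucket 1
186 → bucket 10
234 → bucket 3
122 → bucket 1 (collision)
417 → bucket 10 (collision)
868 → bucket 10 (collision)
807 → bucket 4
434 → bucket 5
263 → bucket 10 (collision)
Final buckets:
0: —
1: 661 -> 122
2: —
3: 234
4: 807
5: 434
6: —
7: —
8: —
9: 405
10: 186 -> 417 -> 868 -> 263

4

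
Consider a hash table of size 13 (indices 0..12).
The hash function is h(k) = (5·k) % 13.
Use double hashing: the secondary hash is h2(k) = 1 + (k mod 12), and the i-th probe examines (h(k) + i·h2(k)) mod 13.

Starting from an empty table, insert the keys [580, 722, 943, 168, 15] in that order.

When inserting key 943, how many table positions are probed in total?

Insert 580: h=1, slot 1 empty → index 1.
Insert 722: h=9, slot 9 empty → index 9.
Insert 943: h=9, h2=8, slot 9 occupied → index 4.
Insert 168: h=8, slot 8 empty → index 8.
Insert 15: h=10, slot 10 empty → index 10.
Table: [_, 580, _, _, 943, _, _, _, 168, 722, 15, _, _]

2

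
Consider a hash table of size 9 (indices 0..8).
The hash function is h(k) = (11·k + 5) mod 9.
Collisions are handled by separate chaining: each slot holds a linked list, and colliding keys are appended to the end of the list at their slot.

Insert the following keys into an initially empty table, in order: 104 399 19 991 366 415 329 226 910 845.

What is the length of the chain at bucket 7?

5

Insert 104: h=6, bucket 6 empty → new chain.
Insert 399: h=2, bucket 2 empty → new chain.
Insert 19: h=7, bucket 7 empty → new chain.
Insert 991: h=7, bucket 7 nonempty → append to chain.
Insert 366: h=8, bucket 8 empty → new chain.
Insert 415: h=7, bucket 7 nonempty → append to chain.
Insert 329: h=6, bucket 6 nonempty → append to chain.
Insert 226: h=7, bucket 7 nonempty → append to chain.
Insert 910: h=7, bucket 7 nonempty → append to chain.
Insert 845: h=3, bucket 3 empty → new chain.
Final buckets:
0: ∅
1: ∅
2: 399
3: 845
4: ∅
5: ∅
6: 104 -> 329
7: 19 -> 991 -> 415 -> 226 -> 910
8: 366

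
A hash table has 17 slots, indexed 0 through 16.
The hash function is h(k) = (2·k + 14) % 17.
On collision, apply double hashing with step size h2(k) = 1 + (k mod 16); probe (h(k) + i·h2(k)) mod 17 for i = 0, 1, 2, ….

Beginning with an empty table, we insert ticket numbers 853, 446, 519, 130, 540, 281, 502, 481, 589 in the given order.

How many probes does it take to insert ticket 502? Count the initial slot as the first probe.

853: h=3 -> slot 3
446: h=5 -> slot 5
519: h=15 -> slot 15
130: h=2 -> slot 2
540: h=6 -> slot 6
281: h=15, h2=10, probe 15,8 -> slot 8
502: h=15, h2=7, probe 15,5,12 -> slot 12
481: h=7 -> slot 7
589: h=2, h2=14, probe 2,16 -> slot 16
Table: [_, _, 130, 853, _, 446, 540, 481, 281, _, _, _, 502, _, _, 519, 589]

3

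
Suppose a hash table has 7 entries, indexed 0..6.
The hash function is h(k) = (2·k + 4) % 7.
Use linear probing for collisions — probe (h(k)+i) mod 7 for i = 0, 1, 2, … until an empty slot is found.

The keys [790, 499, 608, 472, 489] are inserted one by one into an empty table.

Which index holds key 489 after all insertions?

790 hashes to 2; slot 2 is free -> place at 2.
499 hashes to 1; slot 1 is free -> place at 1.
608 hashes to 2; 2 taken -> place at 3.
472 hashes to 3; 3 taken -> place at 4.
489 hashes to 2; 2,3,4 taken -> place at 5.
Table: [—, 499, 790, 608, 472, 489, —]

5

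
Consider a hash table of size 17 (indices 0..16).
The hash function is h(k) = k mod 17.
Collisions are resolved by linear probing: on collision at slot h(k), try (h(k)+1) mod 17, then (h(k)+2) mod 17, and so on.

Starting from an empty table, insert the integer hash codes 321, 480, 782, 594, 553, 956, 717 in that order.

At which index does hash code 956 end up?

321: h=15 → slot 15
480: h=4 → slot 4
782: h=0 → slot 0
594: h=16 → slot 16
553: h=9 → slot 9
956: h=4, probe 4,5 → slot 5
717: h=3 → slot 3
Table: [782, _, _, 717, 480, 956, _, _, _, 553, _, _, _, _, _, 321, 594]

5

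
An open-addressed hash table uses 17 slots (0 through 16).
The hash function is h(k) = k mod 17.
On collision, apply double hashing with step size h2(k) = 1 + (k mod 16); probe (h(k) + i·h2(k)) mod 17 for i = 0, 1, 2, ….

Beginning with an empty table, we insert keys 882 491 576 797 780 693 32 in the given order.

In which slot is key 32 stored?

882 hashes to 15; slot 15 is free -> place at 15.
491 hashes to 15, h2=12; 15 taken -> place at 10.
576 hashes to 15, h2=1; 15 taken -> place at 16.
797 hashes to 15, h2=14; 15 taken -> place at 12.
780 hashes to 15, h2=13; 15 taken -> place at 11.
693 hashes to 13; slot 13 is free -> place at 13.
32 hashes to 15, h2=1; 15,16 taken -> place at 0.
Table: [32, -, -, -, -, -, -, -, -, -, 491, 780, 797, 693, -, 882, 576]

0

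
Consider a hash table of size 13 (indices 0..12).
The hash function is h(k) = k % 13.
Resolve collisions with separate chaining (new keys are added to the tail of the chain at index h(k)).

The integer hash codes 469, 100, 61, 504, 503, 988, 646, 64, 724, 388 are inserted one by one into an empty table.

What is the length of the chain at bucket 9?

Insert 469: h=1, bucket 1 empty → new chain.
Insert 100: h=9, bucket 9 empty → new chain.
Insert 61: h=9, bucket 9 nonempty → append to chain.
Insert 504: h=10, bucket 10 empty → new chain.
Insert 503: h=9, bucket 9 nonempty → append to chain.
Insert 988: h=0, bucket 0 empty → new chain.
Insert 646: h=9, bucket 9 nonempty → append to chain.
Insert 64: h=12, bucket 12 empty → new chain.
Insert 724: h=9, bucket 9 nonempty → append to chain.
Insert 388: h=11, bucket 11 empty → new chain.
Final buckets:
0: 988
1: 469
2: .
3: .
4: .
5: .
6: .
7: .
8: .
9: 100 -> 61 -> 503 -> 646 -> 724
10: 504
11: 388
12: 64

5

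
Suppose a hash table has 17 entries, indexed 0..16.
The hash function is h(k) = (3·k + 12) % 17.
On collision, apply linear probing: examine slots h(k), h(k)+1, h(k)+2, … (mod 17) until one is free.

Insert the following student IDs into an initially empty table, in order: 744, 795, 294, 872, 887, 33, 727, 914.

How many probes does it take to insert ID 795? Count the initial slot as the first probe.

2

Insert 744: h=0, slot 0 empty → index 0.
Insert 795: h=0, slot 0 occupied → index 1.
Insert 294: h=10, slot 10 empty → index 10.
Insert 872: h=10, slot 10 occupied → index 11.
Insert 887: h=4, slot 4 empty → index 4.
Insert 33: h=9, slot 9 empty → index 9.
Insert 727: h=0, slots 0,1 occupied → index 2.
Insert 914: h=0, slots 0,1,2 occupied → index 3.
Table: [744, 795, 727, 914, 887, ., ., ., ., 33, 294, 872, ., ., ., ., .]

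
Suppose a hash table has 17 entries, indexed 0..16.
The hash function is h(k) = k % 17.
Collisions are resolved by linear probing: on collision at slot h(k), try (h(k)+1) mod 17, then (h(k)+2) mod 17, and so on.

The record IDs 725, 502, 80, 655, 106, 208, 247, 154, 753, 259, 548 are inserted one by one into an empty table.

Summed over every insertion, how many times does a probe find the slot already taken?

14

725: h=11 → slot 11
502: h=9 → slot 9
80: h=12 → slot 12
655: h=9, probe 9,10 → slot 10
106: h=4 → slot 4
208: h=4, probe 4,5 → slot 5
247: h=9, probe 9,10,11,12,13 → slot 13
154: h=1 → slot 1
753: h=5, probe 5,6 → slot 6
259: h=4, probe 4,5,6,7 → slot 7
548: h=4, probe 4,5,6,7,8 → slot 8
Table: [-, 154, -, -, 106, 208, 753, 259, 548, 502, 655, 725, 80, 247, -, -, -]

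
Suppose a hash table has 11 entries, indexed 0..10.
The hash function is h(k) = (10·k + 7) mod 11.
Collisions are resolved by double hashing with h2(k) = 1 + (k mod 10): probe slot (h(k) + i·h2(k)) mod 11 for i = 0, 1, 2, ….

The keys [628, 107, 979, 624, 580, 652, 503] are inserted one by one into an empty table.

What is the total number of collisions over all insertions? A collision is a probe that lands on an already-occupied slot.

628: h=6 → slot 6
107: h=10 → slot 10
979: h=7 → slot 7
624: h=10, h2=5, probe 10,4 → slot 4
580: h=10, h2=1, probe 10,0 → slot 0
652: h=4, h2=3, probe 4,7,10,2 → slot 2
503: h=10, h2=4, probe 10,3 → slot 3
Table: [580, _, 652, 503, 624, _, 628, 979, _, _, 107]

6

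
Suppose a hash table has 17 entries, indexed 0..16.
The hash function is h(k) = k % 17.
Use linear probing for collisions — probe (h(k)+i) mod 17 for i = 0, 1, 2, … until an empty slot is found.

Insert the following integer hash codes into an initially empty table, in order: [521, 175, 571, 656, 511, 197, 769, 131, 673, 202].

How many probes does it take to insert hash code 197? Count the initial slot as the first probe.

521 hashes to 11; slot 11 is free => place at 11.
175 hashes to 5; slot 5 is free => place at 5.
571 hashes to 10; slot 10 is free => place at 10.
656 hashes to 10; 10,11 taken => place at 12.
511 hashes to 1; slot 1 is free => place at 1.
197 hashes to 10; 10,11,12 taken => place at 13.
769 hashes to 4; slot 4 is free => place at 4.
131 hashes to 12; 12,13 taken => place at 14.
673 hashes to 10; 10,11,12,13,14 taken => place at 15.
202 hashes to 15; 15 taken => place at 16.
Table: [_, 511, _, _, 769, 175, _, _, _, _, 571, 521, 656, 197, 131, 673, 202]

4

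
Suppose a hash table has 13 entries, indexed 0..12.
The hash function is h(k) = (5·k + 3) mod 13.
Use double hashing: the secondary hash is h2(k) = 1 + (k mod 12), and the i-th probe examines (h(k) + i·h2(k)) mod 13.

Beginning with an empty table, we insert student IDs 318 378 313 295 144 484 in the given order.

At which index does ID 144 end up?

318: h=7 → slot 7
378: h=8 → slot 8
313: h=8, h2=2, probe 8,10 → slot 10
295: h=9 → slot 9
144: h=8, h2=1, probe 8,9,10,11 → slot 11
484: h=5 → slot 5
Table: [-, -, -, -, -, 484, -, 318, 378, 295, 313, 144, -]

11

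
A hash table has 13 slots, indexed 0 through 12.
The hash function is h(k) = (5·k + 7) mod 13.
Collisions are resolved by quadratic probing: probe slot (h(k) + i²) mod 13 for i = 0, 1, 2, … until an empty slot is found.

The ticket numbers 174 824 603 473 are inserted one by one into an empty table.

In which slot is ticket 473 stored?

2

174 hashes to 6; slot 6 is free => place at 6.
824 hashes to 6; 6 taken => place at 7.
603 hashes to 6; 6,7 taken => place at 10.
473 hashes to 6; 6,7,10 taken => place at 2.
Table: [_, _, 473, _, _, _, 174, 824, _, _, 603, _, _]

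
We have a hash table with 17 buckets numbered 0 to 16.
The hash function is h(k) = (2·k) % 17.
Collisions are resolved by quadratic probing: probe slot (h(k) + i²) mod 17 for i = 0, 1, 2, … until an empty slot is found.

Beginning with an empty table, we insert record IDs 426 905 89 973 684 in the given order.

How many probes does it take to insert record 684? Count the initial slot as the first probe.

4

Insert 426: h=2, slot 2 empty → index 2.
Insert 905: h=8, slot 8 empty → index 8.
Insert 89: h=8, slot 8 occupied → index 9.
Insert 973: h=8, slots 8,9 occupied → index 12.
Insert 684: h=8, slots 8,9,12 occupied → index 0.
Table: [684, -, 426, -, -, -, -, -, 905, 89, -, -, 973, -, -, -, -]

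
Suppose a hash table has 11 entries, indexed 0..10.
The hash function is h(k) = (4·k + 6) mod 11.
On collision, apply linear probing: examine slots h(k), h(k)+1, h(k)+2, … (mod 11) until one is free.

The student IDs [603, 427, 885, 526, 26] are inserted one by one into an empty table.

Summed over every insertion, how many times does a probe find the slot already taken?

4

603: h=9 => slot 9
427: h=9, probe 9,10 => slot 10
885: h=4 => slot 4
526: h=9, probe 9,10,0 => slot 0
26: h=0, probe 0,1 => slot 1
Table: [526, 26, _, _, 885, _, _, _, _, 603, 427]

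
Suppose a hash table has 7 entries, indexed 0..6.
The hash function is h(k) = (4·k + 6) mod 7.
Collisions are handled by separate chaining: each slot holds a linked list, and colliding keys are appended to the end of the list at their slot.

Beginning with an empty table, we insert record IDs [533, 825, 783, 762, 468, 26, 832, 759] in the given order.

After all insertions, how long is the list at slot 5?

1

Insert 533: h=3, bucket 3 empty → new chain.
Insert 825: h=2, bucket 2 empty → new chain.
Insert 783: h=2, bucket 2 nonempty → append to chain.
Insert 762: h=2, bucket 2 nonempty → append to chain.
Insert 468: h=2, bucket 2 nonempty → append to chain.
Insert 26: h=5, bucket 5 empty → new chain.
Insert 832: h=2, bucket 2 nonempty → append to chain.
Insert 759: h=4, bucket 4 empty → new chain.
Final buckets:
0: .
1: .
2: 825 -> 783 -> 762 -> 468 -> 832
3: 533
4: 759
5: 26
6: .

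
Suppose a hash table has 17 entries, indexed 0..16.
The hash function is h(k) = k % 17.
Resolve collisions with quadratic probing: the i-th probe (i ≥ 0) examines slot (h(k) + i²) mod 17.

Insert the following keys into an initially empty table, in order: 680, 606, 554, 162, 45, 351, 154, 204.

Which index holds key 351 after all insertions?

680: h=0 => slot 0
606: h=11 => slot 11
554: h=10 => slot 10
162: h=9 => slot 9
45: h=11, probe 11,12 => slot 12
351: h=11, probe 11,12,15 => slot 15
154: h=1 => slot 1
204: h=0, probe 0,1,4 => slot 4
Table: [680, 154, -, -, 204, -, -, -, -, 162, 554, 606, 45, -, -, 351, -]

15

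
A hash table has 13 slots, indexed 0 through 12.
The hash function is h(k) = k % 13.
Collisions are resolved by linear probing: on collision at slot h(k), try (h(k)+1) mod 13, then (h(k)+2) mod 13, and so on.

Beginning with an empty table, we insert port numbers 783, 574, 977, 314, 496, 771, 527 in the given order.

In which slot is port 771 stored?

Insert 783: h=3, slot 3 empty => index 3.
Insert 574: h=2, slot 2 empty => index 2.
Insert 977: h=2, slots 2,3 occupied => index 4.
Insert 314: h=2, slots 2,3,4 occupied => index 5.
Insert 496: h=2, slots 2,3,4,5 occupied => index 6.
Insert 771: h=4, slots 4,5,6 occupied => index 7.
Insert 527: h=7, slot 7 occupied => index 8.
Table: [., ., 574, 783, 977, 314, 496, 771, 527, ., ., ., .]

7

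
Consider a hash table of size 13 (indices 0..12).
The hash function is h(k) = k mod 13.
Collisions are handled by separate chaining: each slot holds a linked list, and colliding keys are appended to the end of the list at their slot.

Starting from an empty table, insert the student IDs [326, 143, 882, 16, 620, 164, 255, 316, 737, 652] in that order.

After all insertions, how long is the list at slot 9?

326 -> bucket 1
143 -> bucket 0
882 -> bucket 11
16 -> bucket 3
620 -> bucket 9
164 -> bucket 8
255 -> bucket 8 (collision)
316 -> bucket 4
737 -> bucket 9 (collision)
652 -> bucket 2
Final buckets:
0: 143
1: 326
2: 652
3: 16
4: 316
5: ∅
6: ∅
7: ∅
8: 164 -> 255
9: 620 -> 737
10: ∅
11: 882
12: ∅

2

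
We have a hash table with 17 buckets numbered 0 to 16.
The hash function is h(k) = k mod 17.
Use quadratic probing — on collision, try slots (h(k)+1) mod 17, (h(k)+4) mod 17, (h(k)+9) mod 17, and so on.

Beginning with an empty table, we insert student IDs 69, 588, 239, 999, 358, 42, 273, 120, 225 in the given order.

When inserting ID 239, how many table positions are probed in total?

69: h=1 → slot 1
588: h=10 → slot 10
239: h=1, probe 1,2 → slot 2
999: h=13 → slot 13
358: h=1, probe 1,2,5 → slot 5
42: h=8 → slot 8
273: h=1, probe 1,2,5,10,0 → slot 0
120: h=1, probe 1,2,5,10,0,9 → slot 9
225: h=4 → slot 4
Table: [273, 69, 239, —, 225, 358, —, —, 42, 120, 588, —, —, 999, —, —, —]

2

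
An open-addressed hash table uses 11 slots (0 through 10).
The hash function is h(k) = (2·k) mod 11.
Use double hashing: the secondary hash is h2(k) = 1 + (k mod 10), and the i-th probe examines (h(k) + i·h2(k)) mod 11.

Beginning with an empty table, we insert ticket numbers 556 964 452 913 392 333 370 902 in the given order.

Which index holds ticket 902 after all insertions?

9

Insert 556: h=1, slot 1 empty => index 1.
Insert 964: h=3, slot 3 empty => index 3.
Insert 452: h=2, slot 2 empty => index 2.
Insert 913: h=0, slot 0 empty => index 0.
Insert 392: h=3, h2=3, slot 3 occupied => index 6.
Insert 333: h=6, h2=4, slot 6 occupied => index 10.
Insert 370: h=3, h2=1, slot 3 occupied => index 4.
Insert 902: h=0, h2=3, slots 0,3,6 occupied => index 9.
Table: [913, 556, 452, 964, 370, ., 392, ., ., 902, 333]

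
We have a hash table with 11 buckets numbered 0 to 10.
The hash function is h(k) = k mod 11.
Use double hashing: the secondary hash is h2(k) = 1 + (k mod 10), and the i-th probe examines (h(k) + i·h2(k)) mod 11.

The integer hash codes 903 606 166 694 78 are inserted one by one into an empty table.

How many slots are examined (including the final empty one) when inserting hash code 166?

903: h=1 => slot 1
606: h=1, h2=7, probe 1,8 => slot 8
166: h=1, h2=7, probe 1,8,4 => slot 4
694: h=1, h2=5, probe 1,6 => slot 6
78: h=1, h2=9, probe 1,10 => slot 10
Table: [., 903, ., ., 166, ., 694, ., 606, ., 78]

3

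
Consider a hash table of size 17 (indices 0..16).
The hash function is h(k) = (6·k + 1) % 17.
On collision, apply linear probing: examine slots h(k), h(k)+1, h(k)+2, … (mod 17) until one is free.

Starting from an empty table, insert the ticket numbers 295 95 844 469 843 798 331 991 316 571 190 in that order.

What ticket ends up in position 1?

571

Insert 295: h=3, slot 3 empty -> index 3.
Insert 95: h=10, slot 10 empty -> index 10.
Insert 844: h=16, slot 16 empty -> index 16.
Insert 469: h=10, slot 10 occupied -> index 11.
Insert 843: h=10, slots 10,11 occupied -> index 12.
Insert 798: h=12, slot 12 occupied -> index 13.
Insert 331: h=15, slot 15 empty -> index 15.
Insert 991: h=14, slot 14 empty -> index 14.
Insert 316: h=10, slots 10,11,12,13,14,15,16 occupied -> index 0.
Insert 571: h=10, slots 10,11,12,13,14,15,16,0 occupied -> index 1.
Insert 190: h=2, slot 2 empty -> index 2.
Table: [316, 571, 190, 295, ∅, ∅, ∅, ∅, ∅, ∅, 95, 469, 843, 798, 991, 331, 844]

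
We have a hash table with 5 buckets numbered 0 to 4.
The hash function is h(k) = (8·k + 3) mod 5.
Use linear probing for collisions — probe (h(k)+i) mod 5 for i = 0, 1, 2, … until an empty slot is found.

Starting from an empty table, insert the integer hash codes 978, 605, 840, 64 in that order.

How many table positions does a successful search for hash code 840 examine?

978 hashes to 2; slot 2 is free → place at 2.
605 hashes to 3; slot 3 is free → place at 3.
840 hashes to 3; 3 taken → place at 4.
64 hashes to 0; slot 0 is free → place at 0.
Table: [64, -, 978, 605, 840]
Lookup 840: h=3, probe 3,4 → found at 4.

2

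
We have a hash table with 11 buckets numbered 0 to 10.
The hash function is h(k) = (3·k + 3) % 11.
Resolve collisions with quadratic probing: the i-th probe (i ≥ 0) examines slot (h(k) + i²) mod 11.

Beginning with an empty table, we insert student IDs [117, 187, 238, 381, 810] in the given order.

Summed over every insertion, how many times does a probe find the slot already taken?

117 hashes to 2; slot 2 is free => place at 2.
187 hashes to 3; slot 3 is free => place at 3.
238 hashes to 2; 2,3 taken => place at 6.
381 hashes to 2; 2,3,6 taken => place at 0.
810 hashes to 2; 2,3,6,0 taken => place at 7.
Table: [381, —, 117, 187, —, —, 238, 810, —, —, —]

9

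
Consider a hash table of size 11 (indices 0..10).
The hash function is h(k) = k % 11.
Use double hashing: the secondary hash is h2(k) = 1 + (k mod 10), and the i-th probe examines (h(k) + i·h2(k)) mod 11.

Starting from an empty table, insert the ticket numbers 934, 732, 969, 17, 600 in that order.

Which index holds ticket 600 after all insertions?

934: h=10 -> slot 10
732: h=6 -> slot 6
969: h=1 -> slot 1
17: h=6, h2=8, probe 6,3 -> slot 3
600: h=6, h2=1, probe 6,7 -> slot 7
Table: [_, 969, _, 17, _, _, 732, 600, _, _, 934]

7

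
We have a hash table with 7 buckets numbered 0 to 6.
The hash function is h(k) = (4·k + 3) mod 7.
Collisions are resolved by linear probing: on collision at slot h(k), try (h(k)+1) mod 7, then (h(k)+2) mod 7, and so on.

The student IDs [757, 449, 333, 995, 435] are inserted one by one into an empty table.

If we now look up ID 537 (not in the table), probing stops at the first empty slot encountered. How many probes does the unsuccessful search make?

757: h=0 => slot 0
449: h=0, probe 0,1 => slot 1
333: h=5 => slot 5
995: h=0, probe 0,1,2 => slot 2
435: h=0, probe 0,1,2,3 => slot 3
Table: [757, 449, 995, 435, _, 333, _]
Lookup 537: h=2, probe 2,3,4 → slot 4 empty, not found.

3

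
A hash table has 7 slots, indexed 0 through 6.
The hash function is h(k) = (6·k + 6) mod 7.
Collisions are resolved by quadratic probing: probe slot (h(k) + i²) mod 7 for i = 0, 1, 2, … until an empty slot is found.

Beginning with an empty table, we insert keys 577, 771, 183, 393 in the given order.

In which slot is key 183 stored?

577: h=3 -> slot 3
771: h=5 -> slot 5
183: h=5, probe 5,6 -> slot 6
393: h=5, probe 5,6,2 -> slot 2
Table: [-, -, 393, 577, -, 771, 183]

6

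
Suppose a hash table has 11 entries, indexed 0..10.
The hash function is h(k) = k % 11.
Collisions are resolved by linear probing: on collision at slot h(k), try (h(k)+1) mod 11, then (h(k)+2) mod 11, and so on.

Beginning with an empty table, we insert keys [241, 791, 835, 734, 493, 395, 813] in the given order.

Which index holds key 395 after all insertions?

2

241 hashes to 10; slot 10 is free => place at 10.
791 hashes to 10; 10 taken => place at 0.
835 hashes to 10; 10,0 taken => place at 1.
734 hashes to 8; slot 8 is free => place at 8.
493 hashes to 9; slot 9 is free => place at 9.
395 hashes to 10; 10,0,1 taken => place at 2.
813 hashes to 10; 10,0,1,2 taken => place at 3.
Table: [791, 835, 395, 813, —, —, —, —, 734, 493, 241]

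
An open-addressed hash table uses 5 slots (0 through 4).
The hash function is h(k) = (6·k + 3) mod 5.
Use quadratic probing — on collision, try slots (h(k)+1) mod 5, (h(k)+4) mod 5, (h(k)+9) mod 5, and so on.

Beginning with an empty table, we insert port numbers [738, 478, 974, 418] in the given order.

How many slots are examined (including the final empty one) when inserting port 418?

3

738 hashes to 1; slot 1 is free → place at 1.
478 hashes to 1; 1 taken → place at 2.
974 hashes to 2; 2 taken → place at 3.
418 hashes to 1; 1,2 taken → place at 0.
Table: [418, 738, 478, 974, ∅]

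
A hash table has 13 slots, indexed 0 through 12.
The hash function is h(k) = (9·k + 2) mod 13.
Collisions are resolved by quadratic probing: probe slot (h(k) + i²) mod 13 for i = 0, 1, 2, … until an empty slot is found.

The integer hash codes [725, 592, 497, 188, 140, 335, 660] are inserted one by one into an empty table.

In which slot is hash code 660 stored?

10

725 hashes to 1; slot 1 is free → place at 1.
592 hashes to 0; slot 0 is free → place at 0.
497 hashes to 3; slot 3 is free → place at 3.
188 hashes to 4; slot 4 is free → place at 4.
140 hashes to 1; 1 taken → place at 2.
335 hashes to 1; 1,2 taken → place at 5.
660 hashes to 1; 1,2,5 taken → place at 10.
Table: [592, 725, 140, 497, 188, 335, —, —, —, —, 660, —, —]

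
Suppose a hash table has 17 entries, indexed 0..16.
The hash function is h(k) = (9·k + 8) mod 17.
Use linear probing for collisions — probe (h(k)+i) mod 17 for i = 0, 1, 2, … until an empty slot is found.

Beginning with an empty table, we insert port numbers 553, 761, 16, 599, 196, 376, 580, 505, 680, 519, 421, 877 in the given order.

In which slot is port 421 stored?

553 hashes to 4; slot 4 is free -> place at 4.
761 hashes to 6; slot 6 is free -> place at 6.
16 hashes to 16; slot 16 is free -> place at 16.
599 hashes to 10; slot 10 is free -> place at 10.
196 hashes to 4; 4 taken -> place at 5.
376 hashes to 9; slot 9 is free -> place at 9.
580 hashes to 9; 9,10 taken -> place at 11.
505 hashes to 14; slot 14 is free -> place at 14.
680 hashes to 8; slot 8 is free -> place at 8.
519 hashes to 4; 4,5,6 taken -> place at 7.
421 hashes to 6; 6,7,8,9,10,11 taken -> place at 12.
877 hashes to 13; slot 13 is free -> place at 13.
Table: [-, -, -, -, 553, 196, 761, 519, 680, 376, 599, 580, 421, 877, 505, -, 16]

12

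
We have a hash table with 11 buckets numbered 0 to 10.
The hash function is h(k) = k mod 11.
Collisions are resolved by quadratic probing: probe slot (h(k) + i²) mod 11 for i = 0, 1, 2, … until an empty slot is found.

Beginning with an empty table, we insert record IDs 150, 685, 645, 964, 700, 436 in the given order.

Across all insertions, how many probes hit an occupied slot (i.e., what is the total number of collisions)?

150: h=7 -> slot 7
685: h=3 -> slot 3
645: h=7, probe 7,8 -> slot 8
964: h=7, probe 7,8,0 -> slot 0
700: h=7, probe 7,8,0,5 -> slot 5
436: h=7, probe 7,8,0,5,1 -> slot 1
Table: [964, 436, -, 685, -, 700, -, 150, 645, -, -]

10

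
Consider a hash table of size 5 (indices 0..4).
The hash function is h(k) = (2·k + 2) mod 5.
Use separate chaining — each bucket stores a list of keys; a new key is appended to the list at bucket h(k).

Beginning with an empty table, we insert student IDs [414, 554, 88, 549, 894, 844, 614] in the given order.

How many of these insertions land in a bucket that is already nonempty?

414 -> bucket 0
554 -> bucket 0 (collision)
88 -> bucket 3
549 -> bucket 0 (collision)
894 -> bucket 0 (collision)
844 -> bucket 0 (collision)
614 -> bucket 0 (collision)
Final buckets:
0: 414 -> 554 -> 549 -> 894 -> 844 -> 614
1: ∅
2: ∅
3: 88
4: ∅

5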